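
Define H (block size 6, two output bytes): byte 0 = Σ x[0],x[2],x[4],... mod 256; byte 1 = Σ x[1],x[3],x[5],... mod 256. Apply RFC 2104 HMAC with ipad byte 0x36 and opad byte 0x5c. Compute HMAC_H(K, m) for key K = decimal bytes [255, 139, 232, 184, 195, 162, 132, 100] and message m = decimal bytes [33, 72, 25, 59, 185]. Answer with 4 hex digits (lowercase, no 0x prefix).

Key decimal bytes [255, 139, 232, 184, 195, 162, 132, 100] = ff 8b e8 b8 c3 a2 84 64 is 8 bytes > B = 6, so hash it first: H(key) = 2e 49, then zero-pad to 6 bytes: K' = 2e 49 00 00 00 00.
K' ⊕ ipad = 18 7f 36 36 36 36.  K' ⊕ opad = 72 15 5c 5c 5c 5c.
Inner input = (K'⊕ipad) ∥ m = 18 7f 36 36 36 36 ∥ 21 48 19 3b b9.
Inner hash: even-index sum = 375 mod 256 = 119; odd-index sum = 366 mod 256 = 110 → 77 6e.
Outer input = (K'⊕opad) ∥ inner = 72 15 5c 5c 5c 5c ∥ 77 6e.
Outer hash (tag): even-index sum = 417 mod 256 = 161; odd-index sum = 315 mod 256 = 59 → a1 3b.

a13b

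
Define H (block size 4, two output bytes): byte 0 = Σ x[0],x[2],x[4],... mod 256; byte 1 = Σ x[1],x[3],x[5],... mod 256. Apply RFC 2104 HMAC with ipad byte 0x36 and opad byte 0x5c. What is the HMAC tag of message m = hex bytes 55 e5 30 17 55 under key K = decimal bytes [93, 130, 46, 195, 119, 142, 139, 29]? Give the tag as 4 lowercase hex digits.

Key decimal bytes [93, 130, 46, 195, 119, 142, 139, 29] = 5d 82 2e c3 77 8e 8b 1d is 8 bytes > B = 4, so hash it first: H(key) = 8d f0, then zero-pad to 4 bytes: K' = 8d f0 00 00.
K' ⊕ ipad = bb c6 36 36.  K' ⊕ opad = d1 ac 5c 5c.
Inner input = (K'⊕ipad) ∥ m = bb c6 36 36 ∥ 55 e5 30 17 55.
Inner hash: even-index sum = 459 mod 256 = 203; odd-index sum = 504 mod 256 = 248 → cb f8.
Outer input = (K'⊕opad) ∥ inner = d1 ac 5c 5c ∥ cb f8.
Outer hash (tag): even-index sum = 504 mod 256 = 248; odd-index sum = 512 mod 256 = 0 → f8 00.

f800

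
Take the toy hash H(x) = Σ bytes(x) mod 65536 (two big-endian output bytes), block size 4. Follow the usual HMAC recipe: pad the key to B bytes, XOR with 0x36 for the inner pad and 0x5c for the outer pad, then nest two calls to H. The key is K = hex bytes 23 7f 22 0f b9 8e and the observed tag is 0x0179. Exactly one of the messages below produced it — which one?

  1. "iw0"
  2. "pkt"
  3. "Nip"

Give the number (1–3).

Key hex bytes 23 7f 22 0f b9 8e is 6 bytes > B = 4, so hash it first: H(key) = 02 1a, then zero-pad to 4 bytes: K' = 02 1a 00 00.
K' ⊕ ipad = 34 2c 36 36; K' ⊕ opad = 5e 46 5c 5c.
m1: inner = H(34 2c 36 36 69 77 30) = 01 dc; tag = H(5e 46 5c 5c 01 dc) = 0239
m2: inner = H(34 2c 36 36 70 6b 74) = 02 1b; tag = H(5e 46 5c 5c 02 1b) = 0179 ← matches
m3: inner = H(34 2c 36 36 4e 69 70) = 01 f3; tag = H(5e 46 5c 5c 01 f3) = 0250

2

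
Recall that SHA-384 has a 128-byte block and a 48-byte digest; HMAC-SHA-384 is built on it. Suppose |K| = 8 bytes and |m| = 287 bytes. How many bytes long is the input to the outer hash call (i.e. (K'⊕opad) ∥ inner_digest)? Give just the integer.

Key is 8 ≤ 128 bytes, zero-padded: |K'| = 128.
Outer input = (K'⊕opad) ∥ H(inner) → 128 + 48 = 176 bytes.

176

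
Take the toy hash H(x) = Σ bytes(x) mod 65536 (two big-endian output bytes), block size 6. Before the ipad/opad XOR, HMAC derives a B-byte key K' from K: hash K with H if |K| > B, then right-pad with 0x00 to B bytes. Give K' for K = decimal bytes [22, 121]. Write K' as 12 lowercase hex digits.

Key decimal bytes [22, 121] = 16 79 is 2 bytes ≤ B = 6; zero-pad to 6 bytes: K' = 16 79 00 00 00 00.

167900000000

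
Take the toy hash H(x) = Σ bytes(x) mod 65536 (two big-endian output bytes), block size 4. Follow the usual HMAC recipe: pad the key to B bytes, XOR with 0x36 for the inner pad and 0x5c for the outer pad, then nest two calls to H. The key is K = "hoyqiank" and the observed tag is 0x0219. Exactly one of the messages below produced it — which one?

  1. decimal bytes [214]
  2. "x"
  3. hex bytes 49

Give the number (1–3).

1

Key "hoyqiank" = 68 6f 79 71 69 61 6e 6b is 8 bytes > B = 4, so hash it first: H(key) = 03 64, then zero-pad to 4 bytes: K' = 03 64 00 00.
K' ⊕ ipad = 35 52 36 36; K' ⊕ opad = 5f 38 5c 5c.
m1: inner = H(35 52 36 36 d6) = 01 c9; tag = H(5f 38 5c 5c 01 c9) = 0219 ← matches
m2: inner = H(35 52 36 36 78) = 01 6b; tag = H(5f 38 5c 5c 01 6b) = 01bb
m3: inner = H(35 52 36 36 49) = 01 3c; tag = H(5f 38 5c 5c 01 3c) = 018c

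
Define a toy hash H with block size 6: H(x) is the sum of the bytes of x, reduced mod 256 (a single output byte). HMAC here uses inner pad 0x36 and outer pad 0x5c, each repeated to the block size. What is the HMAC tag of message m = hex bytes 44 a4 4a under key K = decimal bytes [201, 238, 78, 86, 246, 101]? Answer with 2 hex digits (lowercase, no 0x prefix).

3a

Key decimal bytes [201, 238, 78, 86, 246, 101] = c9 ee 4e 56 f6 65 is exactly B = 6 bytes: K' = c9 ee 4e 56 f6 65.
K' ⊕ ipad = ff d8 78 60 c0 53.  K' ⊕ opad = 95 b2 12 0a aa 39.
Inner input = (K'⊕ipad) ∥ m = ff d8 78 60 c0 53 ∥ 44 a4 4a.
Inner hash: sum = 255+216+120+96+192+83+68+164+74 = 1268; mod 256 = 244 → f4.
Outer input = (K'⊕opad) ∥ inner = 95 b2 12 0a aa 39 ∥ f4.
Outer hash (tag): sum = 149+178+18+10+170+57+244 = 826; mod 256 = 58 → 3a.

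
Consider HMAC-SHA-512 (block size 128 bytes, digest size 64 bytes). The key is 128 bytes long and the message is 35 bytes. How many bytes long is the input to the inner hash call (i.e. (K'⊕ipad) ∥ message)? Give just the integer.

163

Key is 128 ≤ 128 bytes, zero-padded: |K'| = 128.
Inner input = (K'⊕ipad) ∥ m → 128 + 35 = 163 bytes.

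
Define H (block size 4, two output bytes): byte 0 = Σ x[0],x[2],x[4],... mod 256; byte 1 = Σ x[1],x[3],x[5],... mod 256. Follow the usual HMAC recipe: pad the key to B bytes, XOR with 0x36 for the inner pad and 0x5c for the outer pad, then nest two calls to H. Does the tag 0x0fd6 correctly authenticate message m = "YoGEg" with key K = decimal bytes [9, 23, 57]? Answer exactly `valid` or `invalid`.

invalid

Key decimal bytes [9, 23, 57] = 09 17 39 is 3 bytes ≤ B = 4; zero-pad to 4 bytes: K' = 09 17 39 00.
K' ⊕ ipad = 3f 21 0f 36; K' ⊕ opad = 55 4b 65 5c.
Inner hash: even-index sum = 341 mod 256 = 85; odd-index sum = 267 mod 256 = 11 → 55 0b.
Outer hash (recomputed tag): even-index sum = 271 mod 256 = 15; odd-index sum = 178 mod 256 = 178 → 0f b2.
Recomputed tag = 0fb2; claimed = 0fd6 → mismatch.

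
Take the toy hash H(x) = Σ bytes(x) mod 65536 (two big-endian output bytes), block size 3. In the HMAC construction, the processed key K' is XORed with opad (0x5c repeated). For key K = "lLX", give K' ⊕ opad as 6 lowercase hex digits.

Key "lLX" = 6c 4c 58 is exactly B = 3 bytes: K' = 6c 4c 58.
XOR each byte with 0x5c: 6c⊕5c=30, 4c⊕5c=10, 58⊕5c=04.

301004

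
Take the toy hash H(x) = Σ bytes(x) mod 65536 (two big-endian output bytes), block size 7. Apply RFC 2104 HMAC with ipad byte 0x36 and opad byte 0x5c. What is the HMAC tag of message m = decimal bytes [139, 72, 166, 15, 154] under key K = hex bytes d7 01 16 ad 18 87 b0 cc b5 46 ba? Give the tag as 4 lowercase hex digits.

031f

Key hex bytes d7 01 16 ad 18 87 b0 cc b5 46 ba is 11 bytes > B = 7, so hash it first: H(key) = 05 6b, then zero-pad to 7 bytes: K' = 05 6b 00 00 00 00 00.
K' ⊕ ipad = 33 5d 36 36 36 36 36.  K' ⊕ opad = 59 37 5c 5c 5c 5c 5c.
Inner input = (K'⊕ipad) ∥ m = 33 5d 36 36 36 36 36 ∥ 8b 48 a6 0f 9a.
Inner hash: sum = 51+93+54+54+54+54+54+139+72+166+15+154 = 960 → 03 c0.
Outer input = (K'⊕opad) ∥ inner = 59 37 5c 5c 5c 5c 5c ∥ 03 c0.
Outer hash (tag): sum = 89+55+92+92+92+92+92+3+192 = 799 → 03 1f.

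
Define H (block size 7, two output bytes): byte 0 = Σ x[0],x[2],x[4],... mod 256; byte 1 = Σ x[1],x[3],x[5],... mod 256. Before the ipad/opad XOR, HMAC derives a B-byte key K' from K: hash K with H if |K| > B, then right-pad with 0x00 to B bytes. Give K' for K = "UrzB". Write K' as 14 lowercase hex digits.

55727a42000000

Key "UrzB" = 55 72 7a 42 is 4 bytes ≤ B = 7; zero-pad to 7 bytes: K' = 55 72 7a 42 00 00 00.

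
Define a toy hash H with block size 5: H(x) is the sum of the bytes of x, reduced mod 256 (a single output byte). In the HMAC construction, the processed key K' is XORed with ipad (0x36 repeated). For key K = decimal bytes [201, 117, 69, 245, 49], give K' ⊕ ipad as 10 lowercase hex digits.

ff4373c307

Key decimal bytes [201, 117, 69, 245, 49] = c9 75 45 f5 31 is exactly B = 5 bytes: K' = c9 75 45 f5 31.
XOR each byte with 0x36: c9⊕36=ff, 75⊕36=43, 45⊕36=73, f5⊕36=c3, 31⊕36=07.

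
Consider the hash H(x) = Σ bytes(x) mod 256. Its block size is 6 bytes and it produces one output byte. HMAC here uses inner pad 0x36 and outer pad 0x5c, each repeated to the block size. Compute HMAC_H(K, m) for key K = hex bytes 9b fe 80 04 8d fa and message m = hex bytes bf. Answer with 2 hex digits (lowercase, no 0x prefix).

Key hex bytes 9b fe 80 04 8d fa is exactly B = 6 bytes: K' = 9b fe 80 04 8d fa.
K' ⊕ ipad = ad c8 b6 32 bb cc.  K' ⊕ opad = c7 a2 dc 58 d1 a6.
Inner input = (K'⊕ipad) ∥ m = ad c8 b6 32 bb cc ∥ bf.
Inner hash: sum = 173+200+182+50+187+204+191 = 1187; mod 256 = 163 → a3.
Outer input = (K'⊕opad) ∥ inner = c7 a2 dc 58 d1 a6 ∥ a3.
Outer hash (tag): sum = 199+162+220+88+209+166+163 = 1207; mod 256 = 183 → b7.

b7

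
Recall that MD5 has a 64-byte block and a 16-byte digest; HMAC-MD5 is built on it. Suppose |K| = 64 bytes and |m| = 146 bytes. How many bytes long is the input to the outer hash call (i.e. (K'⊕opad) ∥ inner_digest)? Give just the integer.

80

Key is 64 ≤ 64 bytes, zero-padded: |K'| = 64.
Outer input = (K'⊕opad) ∥ H(inner) → 64 + 16 = 80 bytes.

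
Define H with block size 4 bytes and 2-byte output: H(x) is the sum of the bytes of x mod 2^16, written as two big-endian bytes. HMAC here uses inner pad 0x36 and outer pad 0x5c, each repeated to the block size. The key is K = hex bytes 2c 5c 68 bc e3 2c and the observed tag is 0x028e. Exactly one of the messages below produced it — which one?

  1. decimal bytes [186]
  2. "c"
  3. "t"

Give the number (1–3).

Key hex bytes 2c 5c 68 bc e3 2c is 6 bytes > B = 4, so hash it first: H(key) = 02 bb, then zero-pad to 4 bytes: K' = 02 bb 00 00.
K' ⊕ ipad = 34 8d 36 36; K' ⊕ opad = 5e e7 5c 5c.
m1: inner = H(34 8d 36 36 ba) = 01 e7; tag = H(5e e7 5c 5c 01 e7) = 02e5
m2: inner = H(34 8d 36 36 63) = 01 90; tag = H(5e e7 5c 5c 01 90) = 028e ← matches
m3: inner = H(34 8d 36 36 74) = 01 a1; tag = H(5e e7 5c 5c 01 a1) = 029f

2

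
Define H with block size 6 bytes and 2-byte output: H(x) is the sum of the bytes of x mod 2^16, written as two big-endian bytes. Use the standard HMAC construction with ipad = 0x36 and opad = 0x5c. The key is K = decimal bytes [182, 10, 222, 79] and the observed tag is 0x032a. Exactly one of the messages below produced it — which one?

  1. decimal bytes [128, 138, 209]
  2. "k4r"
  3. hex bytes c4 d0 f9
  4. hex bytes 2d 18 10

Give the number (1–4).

Key decimal bytes [182, 10, 222, 79] = b6 0a de 4f is 4 bytes ≤ B = 6; zero-pad to 6 bytes: K' = b6 0a de 4f 00 00.
K' ⊕ ipad = 80 3c e8 79 36 36; K' ⊕ opad = ea 56 82 13 5c 5c.
m1: inner = H(80 3c e8 79 36 36 80 8a d1) = 04 64; tag = H(ea 56 82 13 5c 5c 04 64) = 02f5
m2: inner = H(80 3c e8 79 36 36 6b 34 72) = 03 9a; tag = H(ea 56 82 13 5c 5c 03 9a) = 032a ← matches
m3: inner = H(80 3c e8 79 36 36 c4 d0 f9) = 05 16; tag = H(ea 56 82 13 5c 5c 05 16) = 02a8
m4: inner = H(80 3c e8 79 36 36 2d 18 10) = 02 de; tag = H(ea 56 82 13 5c 5c 02 de) = 036d

2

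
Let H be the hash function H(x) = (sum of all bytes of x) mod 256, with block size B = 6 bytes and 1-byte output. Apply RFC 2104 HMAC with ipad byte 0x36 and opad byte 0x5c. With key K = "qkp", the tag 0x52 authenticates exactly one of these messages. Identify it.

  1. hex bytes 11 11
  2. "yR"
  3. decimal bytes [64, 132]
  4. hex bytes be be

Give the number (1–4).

1

Key "qkp" = 71 6b 70 is 3 bytes ≤ B = 6; zero-pad to 6 bytes: K' = 71 6b 70 00 00 00.
K' ⊕ ipad = 47 5d 46 36 36 36; K' ⊕ opad = 2d 37 2c 5c 5c 5c.
m1: inner = H(47 5d 46 36 36 36 11 11) = ae; tag = H(2d 37 2c 5c 5c 5c ae) = 52 ← matches
m2: inner = H(47 5d 46 36 36 36 79 52) = 57; tag = H(2d 37 2c 5c 5c 5c 57) = fb
m3: inner = H(47 5d 46 36 36 36 40 84) = 50; tag = H(2d 37 2c 5c 5c 5c 50) = f4
m4: inner = H(47 5d 46 36 36 36 be be) = 08; tag = H(2d 37 2c 5c 5c 5c 08) = ac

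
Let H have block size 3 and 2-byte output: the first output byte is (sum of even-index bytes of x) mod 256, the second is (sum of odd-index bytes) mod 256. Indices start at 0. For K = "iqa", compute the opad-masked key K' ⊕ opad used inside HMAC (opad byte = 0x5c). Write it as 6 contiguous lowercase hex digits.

352d3d

Key "iqa" = 69 71 61 is exactly B = 3 bytes: K' = 69 71 61.
XOR each byte with 0x5c: 69⊕5c=35, 71⊕5c=2d, 61⊕5c=3d.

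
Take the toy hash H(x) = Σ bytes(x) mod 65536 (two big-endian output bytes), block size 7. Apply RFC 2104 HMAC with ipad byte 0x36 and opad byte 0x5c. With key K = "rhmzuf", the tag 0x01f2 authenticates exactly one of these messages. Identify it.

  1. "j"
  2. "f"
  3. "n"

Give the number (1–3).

Key "rhmzuf" = 72 68 6d 7a 75 66 is 6 bytes ≤ B = 7; zero-pad to 7 bytes: K' = 72 68 6d 7a 75 66 00.
K' ⊕ ipad = 44 5e 5b 4c 43 50 36; K' ⊕ opad = 2e 34 31 26 29 3a 5c.
m1: inner = H(44 5e 5b 4c 43 50 36 6a) = 02 7c; tag = H(2e 34 31 26 29 3a 5c 02 7c) = 01f6
m2: inner = H(44 5e 5b 4c 43 50 36 66) = 02 78; tag = H(2e 34 31 26 29 3a 5c 02 78) = 01f2 ← matches
m3: inner = H(44 5e 5b 4c 43 50 36 6e) = 02 80; tag = H(2e 34 31 26 29 3a 5c 02 80) = 01fa

2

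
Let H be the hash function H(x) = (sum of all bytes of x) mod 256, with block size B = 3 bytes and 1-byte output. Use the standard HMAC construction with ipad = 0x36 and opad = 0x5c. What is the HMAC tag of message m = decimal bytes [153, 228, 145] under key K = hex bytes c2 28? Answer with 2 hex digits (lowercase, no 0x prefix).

Key hex bytes c2 28 is 2 bytes ≤ B = 3; zero-pad to 3 bytes: K' = c2 28 00.
K' ⊕ ipad = f4 1e 36.  K' ⊕ opad = 9e 74 5c.
Inner input = (K'⊕ipad) ∥ m = f4 1e 36 ∥ 99 e4 91.
Inner hash: sum = 244+30+54+153+228+145 = 854; mod 256 = 86 → 56.
Outer input = (K'⊕opad) ∥ inner = 9e 74 5c ∥ 56.
Outer hash (tag): sum = 158+116+92+86 = 452; mod 256 = 196 → c4.

c4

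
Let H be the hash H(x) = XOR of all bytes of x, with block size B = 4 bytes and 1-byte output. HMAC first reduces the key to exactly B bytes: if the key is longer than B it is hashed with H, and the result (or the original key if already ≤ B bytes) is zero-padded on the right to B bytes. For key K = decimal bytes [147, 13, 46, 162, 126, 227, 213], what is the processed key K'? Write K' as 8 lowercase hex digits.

|K| = 7 > B = 4, so first hash the key.
H(K): XOR 93⊕0d⊕2e⊕a2⊕7e⊕e3⊕d5 = 5a.
Zero-pad H(K) = 5a to 4 bytes: K' = 5a 00 00 00.

5a000000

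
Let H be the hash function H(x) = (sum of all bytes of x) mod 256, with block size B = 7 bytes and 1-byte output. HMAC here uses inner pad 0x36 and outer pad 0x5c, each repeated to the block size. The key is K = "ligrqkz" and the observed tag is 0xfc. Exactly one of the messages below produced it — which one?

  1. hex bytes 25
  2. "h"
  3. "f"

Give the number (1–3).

Key "ligrqkz" = 6c 69 67 72 71 6b 7a is exactly B = 7 bytes: K' = 6c 69 67 72 71 6b 7a.
K' ⊕ ipad = 5a 5f 51 44 47 5d 4c; K' ⊕ opad = 30 35 3b 2e 2d 37 26.
m1: inner = H(5a 5f 51 44 47 5d 4c 25) = 63; tag = H(30 35 3b 2e 2d 37 26 63) = bb
m2: inner = H(5a 5f 51 44 47 5d 4c 68) = a6; tag = H(30 35 3b 2e 2d 37 26 a6) = fe
m3: inner = H(5a 5f 51 44 47 5d 4c 66) = a4; tag = H(30 35 3b 2e 2d 37 26 a4) = fc ← matches

3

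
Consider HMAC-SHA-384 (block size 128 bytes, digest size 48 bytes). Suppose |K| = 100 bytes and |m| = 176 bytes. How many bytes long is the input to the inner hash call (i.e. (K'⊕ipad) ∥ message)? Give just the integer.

Key is 100 ≤ 128 bytes, zero-padded: |K'| = 128.
Inner input = (K'⊕ipad) ∥ m → 128 + 176 = 304 bytes.

304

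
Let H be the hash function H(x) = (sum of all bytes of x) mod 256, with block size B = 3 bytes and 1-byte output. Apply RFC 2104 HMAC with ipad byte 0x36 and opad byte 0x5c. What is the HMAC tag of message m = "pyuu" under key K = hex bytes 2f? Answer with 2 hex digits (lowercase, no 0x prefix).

Key hex bytes 2f is 1 byte ≤ B = 3; zero-pad to 3 bytes: K' = 2f 00 00.
K' ⊕ ipad = 19 36 36.  K' ⊕ opad = 73 5c 5c.
Inner input = (K'⊕ipad) ∥ m = 19 36 36 ∥ 70 79 75 75.
Inner hash: sum = 25+54+54+112+121+117+117 = 600; mod 256 = 88 → 58.
Outer input = (K'⊕opad) ∥ inner = 73 5c 5c ∥ 58.
Outer hash (tag): sum = 115+92+92+88 = 387; mod 256 = 131 → 83.

83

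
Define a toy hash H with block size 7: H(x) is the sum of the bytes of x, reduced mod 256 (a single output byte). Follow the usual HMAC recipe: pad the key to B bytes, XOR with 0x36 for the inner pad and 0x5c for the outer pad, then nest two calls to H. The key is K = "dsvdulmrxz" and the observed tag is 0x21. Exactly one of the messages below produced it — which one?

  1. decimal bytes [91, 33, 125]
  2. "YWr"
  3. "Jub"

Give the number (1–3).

3

Key "dsvdulmrxz" = 64 73 76 64 75 6c 6d 72 78 7a is 10 bytes > B = 7, so hash it first: H(key) = 63, then zero-pad to 7 bytes: K' = 63 00 00 00 00 00 00.
K' ⊕ ipad = 55 36 36 36 36 36 36; K' ⊕ opad = 3f 5c 5c 5c 5c 5c 5c.
m1: inner = H(55 36 36 36 36 36 36 5b 21 7d) = 92; tag = H(3f 5c 5c 5c 5c 5c 5c 92) = f9
m2: inner = H(55 36 36 36 36 36 36 59 57 72) = bb; tag = H(3f 5c 5c 5c 5c 5c 5c bb) = 22
m3: inner = H(55 36 36 36 36 36 36 4a 75 62) = ba; tag = H(3f 5c 5c 5c 5c 5c 5c ba) = 21 ← matches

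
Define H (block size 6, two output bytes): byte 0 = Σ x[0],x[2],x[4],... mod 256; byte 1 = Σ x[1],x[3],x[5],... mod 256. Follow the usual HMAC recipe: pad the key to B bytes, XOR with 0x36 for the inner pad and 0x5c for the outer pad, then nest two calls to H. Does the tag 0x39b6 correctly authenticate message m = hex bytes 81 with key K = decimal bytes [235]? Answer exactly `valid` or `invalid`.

valid

Key decimal bytes [235] = eb is 1 byte ≤ B = 6; zero-pad to 6 bytes: K' = eb 00 00 00 00 00.
K' ⊕ ipad = dd 36 36 36 36 36; K' ⊕ opad = b7 5c 5c 5c 5c 5c.
Inner hash: even-index sum = 458 mod 256 = 202; odd-index sum = 162 mod 256 = 162 → ca a2.
Outer hash (recomputed tag): even-index sum = 569 mod 256 = 57; odd-index sum = 438 mod 256 = 182 → 39 b6.
Recomputed tag = 39b6; claimed = 39b6 → match.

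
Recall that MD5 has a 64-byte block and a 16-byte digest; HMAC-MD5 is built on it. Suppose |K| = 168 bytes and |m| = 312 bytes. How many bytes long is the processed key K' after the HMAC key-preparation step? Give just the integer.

64

Key is 168 > 64 bytes, so it is hashed to 16 bytes then zero-padded to 64: |K'| = 64.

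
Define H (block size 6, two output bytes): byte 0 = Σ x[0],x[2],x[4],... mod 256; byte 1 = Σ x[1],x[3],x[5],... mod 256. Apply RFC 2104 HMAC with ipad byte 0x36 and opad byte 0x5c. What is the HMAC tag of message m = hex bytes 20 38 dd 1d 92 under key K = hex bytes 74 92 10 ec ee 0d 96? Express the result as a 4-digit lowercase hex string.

450d

Key hex bytes 74 92 10 ec ee 0d 96 is 7 bytes > B = 6, so hash it first: H(key) = 08 8b, then zero-pad to 6 bytes: K' = 08 8b 00 00 00 00.
K' ⊕ ipad = 3e bd 36 36 36 36.  K' ⊕ opad = 54 d7 5c 5c 5c 5c.
Inner input = (K'⊕ipad) ∥ m = 3e bd 36 36 36 36 ∥ 20 38 dd 1d 92.
Inner hash: even-index sum = 569 mod 256 = 57; odd-index sum = 382 mod 256 = 126 → 39 7e.
Outer input = (K'⊕opad) ∥ inner = 54 d7 5c 5c 5c 5c ∥ 39 7e.
Outer hash (tag): even-index sum = 325 mod 256 = 69; odd-index sum = 525 mod 256 = 13 → 45 0d.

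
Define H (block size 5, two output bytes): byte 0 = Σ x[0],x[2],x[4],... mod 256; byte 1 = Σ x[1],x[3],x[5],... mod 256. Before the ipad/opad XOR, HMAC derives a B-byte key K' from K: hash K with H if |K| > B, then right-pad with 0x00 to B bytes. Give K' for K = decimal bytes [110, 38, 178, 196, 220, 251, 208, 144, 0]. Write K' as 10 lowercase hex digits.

|K| = 9 > B = 5, so first hash the key.
H(K): even-index sum = 716 mod 256 = 204; odd-index sum = 629 mod 256 = 117 → cc 75.
Zero-pad H(K) = cc 75 to 5 bytes: K' = cc 75 00 00 00.

cc75000000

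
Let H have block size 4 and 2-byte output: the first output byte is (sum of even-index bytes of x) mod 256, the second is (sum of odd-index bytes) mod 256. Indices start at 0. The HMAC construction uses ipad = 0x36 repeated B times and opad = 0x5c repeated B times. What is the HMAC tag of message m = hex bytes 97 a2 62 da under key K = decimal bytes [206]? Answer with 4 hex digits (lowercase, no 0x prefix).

Key decimal bytes [206] = ce is 1 byte ≤ B = 4; zero-pad to 4 bytes: K' = ce 00 00 00.
K' ⊕ ipad = f8 36 36 36.  K' ⊕ opad = 92 5c 5c 5c.
Inner input = (K'⊕ipad) ∥ m = f8 36 36 36 ∥ 97 a2 62 da.
Inner hash: even-index sum = 551 mod 256 = 39; odd-index sum = 488 mod 256 = 232 → 27 e8.
Outer input = (K'⊕opad) ∥ inner = 92 5c 5c 5c ∥ 27 e8.
Outer hash (tag): even-index sum = 277 mod 256 = 21; odd-index sum = 416 mod 256 = 160 → 15 a0.

15a0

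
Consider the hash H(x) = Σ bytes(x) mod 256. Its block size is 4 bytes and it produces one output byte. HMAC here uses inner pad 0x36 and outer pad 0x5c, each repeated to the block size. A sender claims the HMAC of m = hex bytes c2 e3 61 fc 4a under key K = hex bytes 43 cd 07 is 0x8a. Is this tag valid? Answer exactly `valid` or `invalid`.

Key hex bytes 43 cd 07 is 3 bytes ≤ B = 4; zero-pad to 4 bytes: K' = 43 cd 07 00.
K' ⊕ ipad = 75 fb 31 36; K' ⊕ opad = 1f 91 5b 5c.
Inner hash: sum = 117+251+49+54+194+227+97+252+74 = 1315; mod 256 = 35 → 23.
Outer hash (recomputed tag): sum = 31+145+91+92+35 = 394; mod 256 = 138 → 8a.
Recomputed tag = 8a; claimed = 8a → match.

valid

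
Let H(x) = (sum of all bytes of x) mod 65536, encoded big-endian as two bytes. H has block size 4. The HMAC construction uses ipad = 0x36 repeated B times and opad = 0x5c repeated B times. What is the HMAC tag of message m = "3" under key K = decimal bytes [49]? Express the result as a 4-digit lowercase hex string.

Key decimal bytes [49] = 31 is 1 byte ≤ B = 4; zero-pad to 4 bytes: K' = 31 00 00 00.
K' ⊕ ipad = 07 36 36 36.  K' ⊕ opad = 6d 5c 5c 5c.
Inner input = (K'⊕ipad) ∥ m = 07 36 36 36 ∥ 33.
Inner hash: sum = 7+54+54+54+51 = 220 → 00 dc.
Outer input = (K'⊕opad) ∥ inner = 6d 5c 5c 5c ∥ 00 dc.
Outer hash (tag): sum = 109+92+92+92+0+220 = 605 → 02 5d.

025d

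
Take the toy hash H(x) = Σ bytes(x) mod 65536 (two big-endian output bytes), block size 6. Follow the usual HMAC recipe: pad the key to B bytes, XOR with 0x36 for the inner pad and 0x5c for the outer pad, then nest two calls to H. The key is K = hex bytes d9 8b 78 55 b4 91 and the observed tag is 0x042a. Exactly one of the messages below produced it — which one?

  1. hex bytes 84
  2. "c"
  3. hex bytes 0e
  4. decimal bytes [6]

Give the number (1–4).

Key hex bytes d9 8b 78 55 b4 91 is exactly B = 6 bytes: K' = d9 8b 78 55 b4 91.
K' ⊕ ipad = ef bd 4e 63 82 a7; K' ⊕ opad = 85 d7 24 09 e8 cd.
m1: inner = H(ef bd 4e 63 82 a7 84) = 04 0a; tag = H(85 d7 24 09 e8 cd 04 0a) = 034c
m2: inner = H(ef bd 4e 63 82 a7 63) = 03 e9; tag = H(85 d7 24 09 e8 cd 03 e9) = 042a ← matches
m3: inner = H(ef bd 4e 63 82 a7 0e) = 03 94; tag = H(85 d7 24 09 e8 cd 03 94) = 03d5
m4: inner = H(ef bd 4e 63 82 a7 06) = 03 8c; tag = H(85 d7 24 09 e8 cd 03 8c) = 03cd

2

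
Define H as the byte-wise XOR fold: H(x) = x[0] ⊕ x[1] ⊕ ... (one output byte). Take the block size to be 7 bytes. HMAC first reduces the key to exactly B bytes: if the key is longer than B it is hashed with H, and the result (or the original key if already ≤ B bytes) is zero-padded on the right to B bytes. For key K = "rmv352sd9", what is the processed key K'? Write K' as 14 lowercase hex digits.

73000000000000

|K| = 9 > B = 7, so first hash the key.
H(K): XOR 72⊕6d⊕76⊕33⊕35⊕32⊕73⊕64⊕39 = 73.
Zero-pad H(K) = 73 to 7 bytes: K' = 73 00 00 00 00 00 00.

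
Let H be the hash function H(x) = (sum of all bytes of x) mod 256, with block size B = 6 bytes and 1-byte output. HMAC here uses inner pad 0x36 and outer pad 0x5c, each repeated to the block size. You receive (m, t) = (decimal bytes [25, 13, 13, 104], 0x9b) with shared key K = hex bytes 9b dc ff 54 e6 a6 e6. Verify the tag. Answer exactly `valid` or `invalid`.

Key hex bytes 9b dc ff 54 e6 a6 e6 is 7 bytes > B = 6, so hash it first: H(key) = 3c, then zero-pad to 6 bytes: K' = 3c 00 00 00 00 00.
K' ⊕ ipad = 0a 36 36 36 36 36; K' ⊕ opad = 60 5c 5c 5c 5c 5c.
Inner hash: sum = 10+54+54+54+54+54+25+13+13+104 = 435; mod 256 = 179 → b3.
Outer hash (recomputed tag): sum = 96+92+92+92+92+92+179 = 735; mod 256 = 223 → df.
Recomputed tag = df; claimed = 9b → mismatch.

invalid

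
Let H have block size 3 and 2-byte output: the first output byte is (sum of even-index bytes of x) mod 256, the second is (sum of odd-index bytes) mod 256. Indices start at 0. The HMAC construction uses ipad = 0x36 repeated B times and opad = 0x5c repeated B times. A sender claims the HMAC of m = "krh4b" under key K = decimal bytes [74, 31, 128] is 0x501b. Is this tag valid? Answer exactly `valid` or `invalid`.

Key decimal bytes [74, 31, 128] = 4a 1f 80 is exactly B = 3 bytes: K' = 4a 1f 80.
K' ⊕ ipad = 7c 29 b6; K' ⊕ opad = 16 43 dc.
Inner hash: even-index sum = 472 mod 256 = 216; odd-index sum = 350 mod 256 = 94 → d8 5e.
Outer hash (recomputed tag): even-index sum = 336 mod 256 = 80; odd-index sum = 283 mod 256 = 27 → 50 1b.
Recomputed tag = 501b; claimed = 501b → match.

valid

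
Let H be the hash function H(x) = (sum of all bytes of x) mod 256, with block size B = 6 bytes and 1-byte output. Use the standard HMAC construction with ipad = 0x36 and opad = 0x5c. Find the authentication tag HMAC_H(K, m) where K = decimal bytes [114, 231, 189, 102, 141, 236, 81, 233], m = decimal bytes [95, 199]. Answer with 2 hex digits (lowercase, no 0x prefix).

8c

Key decimal bytes [114, 231, 189, 102, 141, 236, 81, 233] = 72 e7 bd 66 8d ec 51 e9 is 8 bytes > B = 6, so hash it first: H(key) = 2f, then zero-pad to 6 bytes: K' = 2f 00 00 00 00 00.
K' ⊕ ipad = 19 36 36 36 36 36.  K' ⊕ opad = 73 5c 5c 5c 5c 5c.
Inner input = (K'⊕ipad) ∥ m = 19 36 36 36 36 36 ∥ 5f c7.
Inner hash: sum = 25+54+54+54+54+54+95+199 = 589; mod 256 = 77 → 4d.
Outer input = (K'⊕opad) ∥ inner = 73 5c 5c 5c 5c 5c ∥ 4d.
Outer hash (tag): sum = 115+92+92+92+92+92+77 = 652; mod 256 = 140 → 8c.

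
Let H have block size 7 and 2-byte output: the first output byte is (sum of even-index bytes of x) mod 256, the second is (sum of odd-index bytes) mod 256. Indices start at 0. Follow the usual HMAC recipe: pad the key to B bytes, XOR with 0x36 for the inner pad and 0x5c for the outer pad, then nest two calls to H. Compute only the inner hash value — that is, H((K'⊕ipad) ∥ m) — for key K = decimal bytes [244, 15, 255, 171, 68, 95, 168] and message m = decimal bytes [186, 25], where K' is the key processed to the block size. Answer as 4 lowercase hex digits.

b4f9

Key decimal bytes [244, 15, 255, 171, 68, 95, 168] = f4 0f ff ab 44 5f a8 is exactly B = 7 bytes: K' = f4 0f ff ab 44 5f a8.
K' ⊕ ipad = c2 39 c9 9d 72 69 9e.
Inner input = c2 39 c9 9d 72 69 9e ∥ ba 19.
Inner hash: even-index sum = 692 mod 256 = 180; odd-index sum = 505 mod 256 = 249 → b4 f9.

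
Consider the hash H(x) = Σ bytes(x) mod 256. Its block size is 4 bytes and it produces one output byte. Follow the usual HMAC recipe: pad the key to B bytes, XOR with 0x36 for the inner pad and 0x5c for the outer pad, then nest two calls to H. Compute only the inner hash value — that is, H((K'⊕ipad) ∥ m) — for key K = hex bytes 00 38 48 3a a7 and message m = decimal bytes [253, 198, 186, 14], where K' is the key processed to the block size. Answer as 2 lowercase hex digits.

84

Key hex bytes 00 38 48 3a a7 is 5 bytes > B = 4, so hash it first: H(key) = 61, then zero-pad to 4 bytes: K' = 61 00 00 00.
K' ⊕ ipad = 57 36 36 36.
Inner input = 57 36 36 36 ∥ fd c6 ba 0e.
Inner hash: sum = 87+54+54+54+253+198+186+14 = 900; mod 256 = 132 → 84.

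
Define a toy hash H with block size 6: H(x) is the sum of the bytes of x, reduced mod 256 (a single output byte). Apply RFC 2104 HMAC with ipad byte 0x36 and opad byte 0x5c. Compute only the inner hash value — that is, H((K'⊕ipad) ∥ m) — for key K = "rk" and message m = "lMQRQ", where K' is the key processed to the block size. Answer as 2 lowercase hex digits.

Key "rk" = 72 6b is 2 bytes ≤ B = 6; zero-pad to 6 bytes: K' = 72 6b 00 00 00 00.
K' ⊕ ipad = 44 5d 36 36 36 36.
Inner input = 44 5d 36 36 36 36 ∥ 6c 4d 51 52 51.
Inner hash: sum = 68+93+54+54+54+54+108+77+81+82+81 = 806; mod 256 = 38 → 26.

26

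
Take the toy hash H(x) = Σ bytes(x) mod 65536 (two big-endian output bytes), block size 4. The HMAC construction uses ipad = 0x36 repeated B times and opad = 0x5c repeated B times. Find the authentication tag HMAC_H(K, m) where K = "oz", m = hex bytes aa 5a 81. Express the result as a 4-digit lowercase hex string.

Key "oz" = 6f 7a is 2 bytes ≤ B = 4; zero-pad to 4 bytes: K' = 6f 7a 00 00.
K' ⊕ ipad = 59 4c 36 36.  K' ⊕ opad = 33 26 5c 5c.
Inner input = (K'⊕ipad) ∥ m = 59 4c 36 36 ∥ aa 5a 81.
Inner hash: sum = 89+76+54+54+170+90+129 = 662 → 02 96.
Outer input = (K'⊕opad) ∥ inner = 33 26 5c 5c ∥ 02 96.
Outer hash (tag): sum = 51+38+92+92+2+150 = 425 → 01 a9.

01a9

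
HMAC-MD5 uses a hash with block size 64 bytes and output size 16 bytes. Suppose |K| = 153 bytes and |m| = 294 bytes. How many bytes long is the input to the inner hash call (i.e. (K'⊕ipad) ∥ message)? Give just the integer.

Key is 153 > 64 bytes, so it is hashed to 16 bytes then zero-padded to 64: |K'| = 64.
Inner input = (K'⊕ipad) ∥ m → 64 + 294 = 358 bytes.

358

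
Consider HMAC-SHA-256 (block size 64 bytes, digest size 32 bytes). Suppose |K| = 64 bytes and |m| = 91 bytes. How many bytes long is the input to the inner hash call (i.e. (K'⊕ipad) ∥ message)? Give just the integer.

155

Key is 64 ≤ 64 bytes, zero-padded: |K'| = 64.
Inner input = (K'⊕ipad) ∥ m → 64 + 91 = 155 bytes.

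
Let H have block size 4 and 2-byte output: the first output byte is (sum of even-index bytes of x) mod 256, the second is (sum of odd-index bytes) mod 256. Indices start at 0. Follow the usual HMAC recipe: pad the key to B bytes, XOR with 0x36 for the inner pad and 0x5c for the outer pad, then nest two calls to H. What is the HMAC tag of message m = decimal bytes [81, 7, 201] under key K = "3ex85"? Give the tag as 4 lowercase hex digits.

3e05

Key "3ex85" = 33 65 78 38 35 is 5 bytes > B = 4, so hash it first: H(key) = e0 9d, then zero-pad to 4 bytes: K' = e0 9d 00 00.
K' ⊕ ipad = d6 ab 36 36.  K' ⊕ opad = bc c1 5c 5c.
Inner input = (K'⊕ipad) ∥ m = d6 ab 36 36 ∥ 51 07 c9.
Inner hash: even-index sum = 550 mod 256 = 38; odd-index sum = 232 mod 256 = 232 → 26 e8.
Outer input = (K'⊕opad) ∥ inner = bc c1 5c 5c ∥ 26 e8.
Outer hash (tag): even-index sum = 318 mod 256 = 62; odd-index sum = 517 mod 256 = 5 → 3e 05.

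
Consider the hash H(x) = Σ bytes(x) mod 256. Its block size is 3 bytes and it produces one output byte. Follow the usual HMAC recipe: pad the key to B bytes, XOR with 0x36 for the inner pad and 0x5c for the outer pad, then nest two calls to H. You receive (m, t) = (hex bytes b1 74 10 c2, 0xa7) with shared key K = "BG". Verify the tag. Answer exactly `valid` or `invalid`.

Key "BG" = 42 47 is 2 bytes ≤ B = 3; zero-pad to 3 bytes: K' = 42 47 00.
K' ⊕ ipad = 74 71 36; K' ⊕ opad = 1e 1b 5c.
Inner hash: sum = 116+113+54+177+116+16+194 = 786; mod 256 = 18 → 12.
Outer hash (recomputed tag): sum = 30+27+92+18 = 167 → a7.
Recomputed tag = a7; claimed = a7 → match.

valid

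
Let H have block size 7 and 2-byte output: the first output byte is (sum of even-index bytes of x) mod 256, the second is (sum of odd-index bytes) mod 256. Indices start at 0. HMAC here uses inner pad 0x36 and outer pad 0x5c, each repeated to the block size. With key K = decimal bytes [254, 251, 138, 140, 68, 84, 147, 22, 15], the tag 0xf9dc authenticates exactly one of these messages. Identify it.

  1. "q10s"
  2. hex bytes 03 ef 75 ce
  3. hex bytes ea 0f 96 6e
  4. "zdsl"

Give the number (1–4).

Key decimal bytes [254, 251, 138, 140, 68, 84, 147, 22, 15] = fe fb 8a 8c 44 54 93 16 0f is 9 bytes > B = 7, so hash it first: H(key) = 6e f1, then zero-pad to 7 bytes: K' = 6e f1 00 00 00 00 00.
K' ⊕ ipad = 58 c7 36 36 36 36 36; K' ⊕ opad = 32 ad 5c 5c 5c 5c 5c.
m1: inner = H(58 c7 36 36 36 36 36 71 31 30 73) = 9e d4; tag = H(32 ad 5c 5c 5c 5c 5c 9e d4) = 1a03
m2: inner = H(58 c7 36 36 36 36 36 03 ef 75 ce) = b7 ab; tag = H(32 ad 5c 5c 5c 5c 5c b7 ab) = f11c
m3: inner = H(58 c7 36 36 36 36 36 ea 0f 96 6e) = 77 b3; tag = H(32 ad 5c 5c 5c 5c 5c 77 b3) = f9dc ← matches
m4: inner = H(58 c7 36 36 36 36 36 7a 64 73 6c) = ca 20; tag = H(32 ad 5c 5c 5c 5c 5c ca 20) = 662f

3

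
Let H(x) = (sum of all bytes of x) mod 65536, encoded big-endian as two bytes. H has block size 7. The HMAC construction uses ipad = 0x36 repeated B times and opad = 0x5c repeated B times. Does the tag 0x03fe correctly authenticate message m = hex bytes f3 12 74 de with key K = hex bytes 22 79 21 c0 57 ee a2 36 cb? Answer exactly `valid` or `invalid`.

invalid

Key hex bytes 22 79 21 c0 57 ee a2 36 cb is 9 bytes > B = 7, so hash it first: H(key) = 04 64, then zero-pad to 7 bytes: K' = 04 64 00 00 00 00 00.
K' ⊕ ipad = 32 52 36 36 36 36 36; K' ⊕ opad = 58 38 5c 5c 5c 5c 5c.
Inner hash: sum = 50+82+54+54+54+54+54+243+18+116+222 = 1001 → 03 e9.
Outer hash (recomputed tag): sum = 88+56+92+92+92+92+92+3+233 = 840 → 03 48.
Recomputed tag = 0348; claimed = 03fe → mismatch.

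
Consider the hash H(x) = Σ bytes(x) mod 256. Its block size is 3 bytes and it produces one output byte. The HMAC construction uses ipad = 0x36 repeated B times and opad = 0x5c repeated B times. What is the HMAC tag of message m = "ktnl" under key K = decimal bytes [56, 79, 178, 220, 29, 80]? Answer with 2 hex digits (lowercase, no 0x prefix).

Key decimal bytes [56, 79, 178, 220, 29, 80] = 38 4f b2 dc 1d 50 is 6 bytes > B = 3, so hash it first: H(key) = 82, then zero-pad to 3 bytes: K' = 82 00 00.
K' ⊕ ipad = b4 36 36.  K' ⊕ opad = de 5c 5c.
Inner input = (K'⊕ipad) ∥ m = b4 36 36 ∥ 6b 74 6e 6c.
Inner hash: sum = 180+54+54+107+116+110+108 = 729; mod 256 = 217 → d9.
Outer input = (K'⊕opad) ∥ inner = de 5c 5c ∥ d9.
Outer hash (tag): sum = 222+92+92+217 = 623; mod 256 = 111 → 6f.

6f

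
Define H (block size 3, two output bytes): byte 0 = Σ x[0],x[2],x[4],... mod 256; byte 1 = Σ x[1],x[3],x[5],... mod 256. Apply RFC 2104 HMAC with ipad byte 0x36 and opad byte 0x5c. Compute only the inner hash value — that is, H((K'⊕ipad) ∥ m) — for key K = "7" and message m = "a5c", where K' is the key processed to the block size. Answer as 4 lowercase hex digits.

Key "7" = 37 is 1 byte ≤ B = 3; zero-pad to 3 bytes: K' = 37 00 00.
K' ⊕ ipad = 01 36 36.
Inner input = 01 36 36 ∥ 61 35 63.
Inner hash: even-index sum = 108 mod 256 = 108; odd-index sum = 250 mod 256 = 250 → 6c fa.

6cfa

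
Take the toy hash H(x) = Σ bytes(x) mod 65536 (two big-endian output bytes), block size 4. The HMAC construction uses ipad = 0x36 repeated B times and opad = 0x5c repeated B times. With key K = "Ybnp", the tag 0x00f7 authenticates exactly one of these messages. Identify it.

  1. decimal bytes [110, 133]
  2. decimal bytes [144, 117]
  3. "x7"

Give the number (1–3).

1

Key "Ybnp" = 59 62 6e 70 is exactly B = 4 bytes: K' = 59 62 6e 70.
K' ⊕ ipad = 6f 54 58 46; K' ⊕ opad = 05 3e 32 2c.
m1: inner = H(6f 54 58 46 6e 85) = 02 54; tag = H(05 3e 32 2c 02 54) = 00f7 ← matches
m2: inner = H(6f 54 58 46 90 75) = 02 66; tag = H(05 3e 32 2c 02 66) = 0109
m3: inner = H(6f 54 58 46 78 37) = 02 10; tag = H(05 3e 32 2c 02 10) = 00b3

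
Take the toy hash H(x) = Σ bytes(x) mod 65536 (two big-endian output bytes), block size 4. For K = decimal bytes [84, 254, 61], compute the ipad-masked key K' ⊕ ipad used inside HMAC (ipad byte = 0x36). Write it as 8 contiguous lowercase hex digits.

62c80b36

Key decimal bytes [84, 254, 61] = 54 fe 3d is 3 bytes ≤ B = 4; zero-pad to 4 bytes: K' = 54 fe 3d 00.
XOR each byte with 0x36: 54⊕36=62, fe⊕36=c8, 3d⊕36=0b, 00⊕36=36.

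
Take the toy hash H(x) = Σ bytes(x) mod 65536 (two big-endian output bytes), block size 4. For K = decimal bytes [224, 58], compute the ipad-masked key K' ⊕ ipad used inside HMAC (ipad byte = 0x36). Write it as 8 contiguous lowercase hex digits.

Key decimal bytes [224, 58] = e0 3a is 2 bytes ≤ B = 4; zero-pad to 4 bytes: K' = e0 3a 00 00.
XOR each byte with 0x36: e0⊕36=d6, 3a⊕36=0c, 00⊕36=36, 00⊕36=36.

d60c3636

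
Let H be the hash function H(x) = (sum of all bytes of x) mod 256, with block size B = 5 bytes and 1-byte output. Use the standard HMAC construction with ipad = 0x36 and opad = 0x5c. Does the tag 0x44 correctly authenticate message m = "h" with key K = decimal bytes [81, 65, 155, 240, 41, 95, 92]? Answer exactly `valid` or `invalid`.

valid

Key decimal bytes [81, 65, 155, 240, 41, 95, 92] = 51 41 9b f0 29 5f 5c is 7 bytes > B = 5, so hash it first: H(key) = 01, then zero-pad to 5 bytes: K' = 01 00 00 00 00.
K' ⊕ ipad = 37 36 36 36 36; K' ⊕ opad = 5d 5c 5c 5c 5c.
Inner hash: sum = 55+54+54+54+54+104 = 375; mod 256 = 119 → 77.
Outer hash (recomputed tag): sum = 93+92+92+92+92+119 = 580; mod 256 = 68 → 44.
Recomputed tag = 44; claimed = 44 → match.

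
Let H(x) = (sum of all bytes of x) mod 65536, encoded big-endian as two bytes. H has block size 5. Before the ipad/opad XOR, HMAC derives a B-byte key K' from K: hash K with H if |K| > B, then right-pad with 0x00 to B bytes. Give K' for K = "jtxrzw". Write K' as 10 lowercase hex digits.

|K| = 6 > B = 5, so first hash the key.
H(K): sum = 106+116+120+114+122+119 = 697 → 02 b9.
Zero-pad H(K) = 02 b9 to 5 bytes: K' = 02 b9 00 00 00.

02b9000000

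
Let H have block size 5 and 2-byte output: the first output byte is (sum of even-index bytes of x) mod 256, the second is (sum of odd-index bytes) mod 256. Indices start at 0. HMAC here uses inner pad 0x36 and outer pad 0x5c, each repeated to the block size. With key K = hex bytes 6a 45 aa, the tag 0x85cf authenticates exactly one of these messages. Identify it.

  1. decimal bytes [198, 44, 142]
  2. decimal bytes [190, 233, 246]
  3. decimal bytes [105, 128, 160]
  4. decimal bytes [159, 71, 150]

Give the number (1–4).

1

Key hex bytes 6a 45 aa is 3 bytes ≤ B = 5; zero-pad to 5 bytes: K' = 6a 45 aa 00 00.
K' ⊕ ipad = 5c 73 9c 36 36; K' ⊕ opad = 36 19 f6 5c 5c.
m1: inner = H(5c 73 9c 36 36 c6 2c 8e) = 5a fd; tag = H(36 19 f6 5c 5c 5a fd) = 85cf ← matches
m2: inner = H(5c 73 9c 36 36 be e9 f6) = 17 5d; tag = H(36 19 f6 5c 5c 17 5d) = e58c
m3: inner = H(5c 73 9c 36 36 69 80 a0) = ae b2; tag = H(36 19 f6 5c 5c ae b2) = 3a23
m4: inner = H(5c 73 9c 36 36 9f 47 96) = 75 de; tag = H(36 19 f6 5c 5c 75 de) = 66ea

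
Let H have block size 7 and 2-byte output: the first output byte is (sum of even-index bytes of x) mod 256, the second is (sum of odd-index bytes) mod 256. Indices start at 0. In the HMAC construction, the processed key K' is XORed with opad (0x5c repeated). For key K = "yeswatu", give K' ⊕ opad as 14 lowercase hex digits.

25392f2b3d2829

Key "yeswatu" = 79 65 73 77 61 74 75 is exactly B = 7 bytes: K' = 79 65 73 77 61 74 75.
XOR each byte with 0x5c: 79⊕5c=25, 65⊕5c=39, 73⊕5c=2f, 77⊕5c=2b, 61⊕5c=3d, 74⊕5c=28, 75⊕5c=29.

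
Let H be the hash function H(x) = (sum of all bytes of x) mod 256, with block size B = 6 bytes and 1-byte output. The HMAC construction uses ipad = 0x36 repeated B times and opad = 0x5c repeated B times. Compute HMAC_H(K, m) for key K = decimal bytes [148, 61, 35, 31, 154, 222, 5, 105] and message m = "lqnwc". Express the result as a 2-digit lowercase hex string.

Key decimal bytes [148, 61, 35, 31, 154, 222, 5, 105] = 94 3d 23 1f 9a de 05 69 is 8 bytes > B = 6, so hash it first: H(key) = f9, then zero-pad to 6 bytes: K' = f9 00 00 00 00 00.
K' ⊕ ipad = cf 36 36 36 36 36.  K' ⊕ opad = a5 5c 5c 5c 5c 5c.
Inner input = (K'⊕ipad) ∥ m = cf 36 36 36 36 36 ∥ 6c 71 6e 77 63.
Inner hash: sum = 207+54+54+54+54+54+108+113+110+119+99 = 1026; mod 256 = 2 → 02.
Outer input = (K'⊕opad) ∥ inner = a5 5c 5c 5c 5c 5c ∥ 02.
Outer hash (tag): sum = 165+92+92+92+92+92+2 = 627; mod 256 = 115 → 73.

73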